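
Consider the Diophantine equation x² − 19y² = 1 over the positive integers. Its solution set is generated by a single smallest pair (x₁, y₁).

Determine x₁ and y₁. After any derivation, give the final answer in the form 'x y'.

d=19: √d = [4; 2,1,3,1,2,8] (ℓ=6, even), read p_5/q_5
a_0=4:  p_0=4·1+0=4,  q_0=4·0+1=1
a_1=2:  p_1=2·4+1=9,  q_1=2·1+0=2
…
a_3=3:  p_3=3·13+9=48,  q_3=3·3+2=11
a_4=1:  p_4=1·48+13=61,  q_4=1·11+3=14
a_5=2:  p_5=2·61+48=170,  q_5=2·14+11=39
(x₁, y₁) = (170, 39);  170² − 19·39² = 1 ✓

170 39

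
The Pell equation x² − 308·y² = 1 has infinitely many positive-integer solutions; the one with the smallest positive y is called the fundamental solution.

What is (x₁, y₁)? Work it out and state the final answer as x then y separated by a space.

351 20

√308 = [17; 1,1,4,1,1,34, …], period ℓ=6 (even) → k=5
i=0: a=17 ⇒ p=17, q=1
…
i=2: a=1 ⇒ p=35, q=2
…
i=4: a=1 ⇒ p=193, q=11
i=5: a=1 ⇒ p=351, q=20
(x₁, y₁) = (351, 20);  351² − 308·20² = 1 ✓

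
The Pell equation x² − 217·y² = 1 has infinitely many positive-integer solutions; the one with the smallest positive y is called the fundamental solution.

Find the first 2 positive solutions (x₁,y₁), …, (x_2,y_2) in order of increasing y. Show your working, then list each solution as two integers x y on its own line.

[14; 1,2,1,2,1,…,2,1,28] for √217; ℓ=16 ⇒ convergent index 15
step 0: (14, 1)  from 14·(1,0) + (0,1)
step 1: (15, 1)  from 1·(14,1) + (1,0)
…
step 4: (162, 11)  from 2·(59,4) + (44,3)
…
step 6: (383, 26)  from 1·(221,15) + (162,11)
step 7: (3668, 249)  from 9·(383,26) + (221,15)
…
step 9: (139163, 9447)  from 9·(15055,1022) + (3668,249)
…
step 11: (293381, 19916)  from 1·(154218,10469) + (139163,9447)
step 12: (740980, 50301)  from 2·(293381,19916) + (154218,10469)
step 13: (1034361, 70217)  from 1·(740980,50301) + (293381,19916)
step 14: (2809702, 190735)  from 2·(1034361,70217) + (740980,50301)
step 15: (3844063, 260952)  from 1·(2809702,190735) + (1034361,70217)
(x₁, y₁) = (3844063, 260952);  3844063² − 217·260952² = 1 ✓
(3844063+260952√217)^2 = 29553640695937 + 2006231855952√217

3844063 260952
29553640695937 2006231855952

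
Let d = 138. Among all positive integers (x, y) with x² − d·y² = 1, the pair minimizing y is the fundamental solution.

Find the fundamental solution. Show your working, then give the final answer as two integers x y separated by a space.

√138 = [11; 1,2,1,22, …], period ℓ=4 (even) → k=3
i=0: a=11 ⇒ p=11, q=1
…
i=2: a=2 ⇒ p=35, q=3
i=3: a=1 ⇒ p=47, q=4
→ (47, 4).  Check: 47²=2209, 138·4²=2208, difference 1.

47 4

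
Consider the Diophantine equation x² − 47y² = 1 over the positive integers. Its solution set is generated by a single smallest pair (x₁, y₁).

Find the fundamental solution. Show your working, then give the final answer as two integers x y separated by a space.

√47 → a₀=6, period (1,5,1,12); ℓ=4 even so k=3
k=0  a_k=6  p_k/q_k = 6/1
…
k=2  a_k=5  p_k/q_k = 41/6
k=3  a_k=1  p_k/q_k = 48/7
→ (48, 7).  Check: 48²=2304, 47·7²=2303, difference 1.

48 7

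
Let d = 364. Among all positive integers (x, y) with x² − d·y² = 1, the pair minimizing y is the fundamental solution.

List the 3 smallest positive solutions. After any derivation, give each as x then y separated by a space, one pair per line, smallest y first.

[19; 12,1,2,3,1,8,1,3,2,1,12,38] for √364; ℓ=12 ⇒ convergent index 11
a_0=19:  p_0=19·1+0=19,  q_0=19·0+1=1
…
a_3=2:  p_3=2·248+229=725,  q_3=2·13+12=38
a_4=3:  p_4=3·725+248=2423,  q_4=3·38+13=127
a_5=1:  p_5=1·2423+725=3148,  q_5=1·127+38=165
…
a_7=1:  p_7=1·27607+3148=30755,  q_7=1·1447+165=1612
…
a_9=2:  p_9=2·119872+30755=270499,  q_9=2·6283+1612=14178
a_10=1:  p_10=1·270499+119872=390371,  q_10=1·14178+6283=20461
a_11=12:  p_11=12·390371+270499=4954951,  q_11=12·20461+14178=259710
→ (4954951, 259710).  Check: 4954951²=24551539412401, 364·259710²=24551539412400, difference 1.
(4954951+259710√364)^2 = 49103078824801 + 2573700648420√364
(4954951+259710√364)^3 = 486606699052048124551 + 25505121203178395130√364

4954951 259710
49103078824801 2573700648420
486606699052048124551 25505121203178395130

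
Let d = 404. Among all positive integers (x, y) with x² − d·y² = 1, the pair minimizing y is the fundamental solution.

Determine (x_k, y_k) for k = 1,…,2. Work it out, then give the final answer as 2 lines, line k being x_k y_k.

d=404: √d = [20; 10,40] (ℓ=2, even), read p_1/q_1
step 0: (20, 1)  from 20·(1,0) + (0,1)
step 1: (201, 10)  from 10·(20,1) + (1,0)
fundamental: x₁=201, y₁=10  (since 40401 − 404·100 = 1)
n=2: (201,10)∘(201,10) = (201·201+404·10·10, 201·10+10·201) = (80801,4020)

201 10
80801 4020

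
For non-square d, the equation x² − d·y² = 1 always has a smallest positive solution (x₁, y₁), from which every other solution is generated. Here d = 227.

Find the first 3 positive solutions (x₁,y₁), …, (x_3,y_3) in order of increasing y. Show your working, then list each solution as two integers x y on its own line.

226 15
102151 6780
46172026 3064545

d=227: √d = [15; 15,30] (ℓ=2, even), read p_1/q_1
i=0: a=15 ⇒ p=15, q=1
i=1: a=15 ⇒ p=226, q=15
(x₁, y₁) = (226, 15);  226² − 227·15² = 1 ✓
(x_2, y_2) = (226·226 + 227·15·15, 226·15 + 15·226) = (102151, 6780)
(x_3, y_3) = (226·102151 + 227·15·6780, 226·6780 + 15·102151) = (46172026, 3064545)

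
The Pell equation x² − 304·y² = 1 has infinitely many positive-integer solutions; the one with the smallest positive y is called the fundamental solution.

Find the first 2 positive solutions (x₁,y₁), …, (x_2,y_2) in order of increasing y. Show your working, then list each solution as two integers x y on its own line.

57799 3315
6681448801 383207370

√304 → a₀=17, period (2,3,2,1,1,1,1,1,2,3,2,34); ℓ=12 even so k=11
i=0: a=17 ⇒ p=17, q=1
i=1: a=2 ⇒ p=35, q=2
i=2: a=3 ⇒ p=122, q=7
…
i=4: a=1 ⇒ p=401, q=23
…
i=8: a=1 ⇒ p=2842, q=163
i=9: a=2 ⇒ p=7445, q=427
i=10: a=3 ⇒ p=25177, q=1444
i=11: a=2 ⇒ p=57799, q=3315
fundamental: x₁=57799, y₁=3315  (since 3340724401 − 304·10989225 = 1)
(57799+3315√304)^2 = 6681448801 + 383207370√304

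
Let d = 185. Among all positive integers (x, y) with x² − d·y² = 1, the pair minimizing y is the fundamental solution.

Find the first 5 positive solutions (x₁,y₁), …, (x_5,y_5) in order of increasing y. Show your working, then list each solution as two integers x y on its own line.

9249 680
171088001 12578640
3164785833249 232679682040
58542208172352001 4304108745797280
1082913763607381481249 79617403347078403400

[13; 1,1,1,1,26] for √185; ℓ=5 ⇒ convergent index 9
k=0  a_k=13  p_k/q_k = 13/1
…
k=8  a_k=1  p_k/q_k = 5563/409
k=9  a_k=1  p_k/q_k = 9249/680
fundamental: x₁=9249, y₁=680  (since 85544001 − 185·462400 = 1)
(9249+680√185)^2 = 171088001 + 12578640√185
(9249+680√185)^3 = 3164785833249 + 232679682040√185
(9249+680√185)^4 = 58542208172352001 + 4304108745797280√185
(9249+680√185)^5 = 1082913763607381481249 + 79617403347078403400√185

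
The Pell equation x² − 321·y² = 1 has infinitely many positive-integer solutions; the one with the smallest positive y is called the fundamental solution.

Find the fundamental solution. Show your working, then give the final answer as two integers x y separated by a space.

215 12

√321 = [17; 1,10,1,34, …], period ℓ=4 (even) → k=3
k=0  a_k=17  p_k/q_k = 17/1
…
k=2  a_k=10  p_k/q_k = 197/11
k=3  a_k=1  p_k/q_k = 215/12
fundamental: x₁=215, y₁=12  (since 46225 − 321·144 = 1)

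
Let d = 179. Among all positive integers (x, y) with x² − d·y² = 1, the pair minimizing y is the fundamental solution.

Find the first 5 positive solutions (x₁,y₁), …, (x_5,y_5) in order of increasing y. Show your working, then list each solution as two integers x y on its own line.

4190210 313191
35115719688199 2624672120220
294284479589372473370 21995854729733779209
2466227538440333747559727201 184334500894152933286567560
20668022587695847460244899657331050 1544800537983355129318686777395991

d=179: √d = [13; 2,1,1,1,3,…,1,2,26] (ℓ=14, even), read p_13/q_13
k=0  a_k=13  p_k/q_k = 13/1
…
k=5  a_k=3  p_k/q_k = 388/29
k=6  a_k=5  p_k/q_k = 2047/153
…
k=8  a_k=5  p_k/q_k = 137042/10243
…
k=10  a_k=1  p_k/q_k = 575167/42990
…
k=12  a_k=1  p_k/q_k = 1588459/118727
k=13  a_k=2  p_k/q_k = 4190210/313191
(x₁, y₁) = (4190210, 313191);  4190210² − 179·313191² = 1 ✓
(4190210+313191√179)^2 = 35115719688199 + 2624672120220√179
(4190210+313191√179)^3 = 294284479589372473370 + 21995854729733779209√179
(4190210+313191√179)^4 = 2466227538440333747559727201 + 184334500894152933286567560√179
(4190210+313191√179)^5 = 20668022587695847460244899657331050 + 1544800537983355129318686777395991√179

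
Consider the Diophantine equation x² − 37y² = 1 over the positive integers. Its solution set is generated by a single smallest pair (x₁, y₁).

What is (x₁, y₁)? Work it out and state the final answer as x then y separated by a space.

√37 → a₀=6, period (12); ℓ=1 odd so k=1
step 0: (6, 1)  from 6·(1,0) + (0,1)
step 1: (73, 12)  from 12·(6,1) + (1,0)
→ (73, 12).  Check: 73²=5329, 37·12²=5328, difference 1.

73 12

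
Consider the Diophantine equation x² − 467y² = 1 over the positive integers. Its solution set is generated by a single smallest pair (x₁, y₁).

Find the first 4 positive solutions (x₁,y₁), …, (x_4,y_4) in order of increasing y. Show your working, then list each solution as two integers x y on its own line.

1625626 75225
5285319783751 244575431700
17183906517558380626 795176361465413175
55869210433019434807260001 2585318735566902940613400

√467 → a₀=21, period (1,1,1,1,3,…,1,1,42); ℓ=14 even so k=13
step 0: (21, 1)  from 21·(1,0) + (0,1)
step 1: (22, 1)  from 1·(21,1) + (1,0)
step 2: (43, 2)  from 1·(22,1) + (21,1)
step 3: (65, 3)  from 1·(43,2) + (22,1)
step 4: (108, 5)  from 1·(65,3) + (43,2)
step 5: (389, 18)  from 3·(108,5) + (65,3)
step 6: (1275, 59)  from 3·(389,18) + (108,5)
step 7: (27164, 1257)  from 21·(1275,59) + (389,18)
step 8: (82767, 3830)  from 3·(27164,1257) + (1275,59)
…
step 12: (991929, 45901)  from 1·(633697,29324) + (358232,16577)
step 13: (1625626, 75225)  from 1·(991929,45901) + (633697,29324)
→ (1625626, 75225).  Check: 1625626²=2642659891876, 467·75225²=2642659891875, difference 1.
n=2: (1625626,75225)∘(1625626,75225) = (1625626·1625626+467·75225·75225, 1625626·75225+75225·1625626) = (5285319783751,244575431700)
n=3: (5285319783751,244575431700)∘(1625626,75225) = (1625626·5285319783751+467·75225·244575431700, 1625626·244575431700+75225·5285319783751) = (17183906517558380626,795176361465413175)
n=4: (17183906517558380626,795176361465413175)∘(1625626,75225) = (1625626·17183906517558380626+467·75225·795176361465413175, 1625626·795176361465413175+75225·17183906517558380626) = (55869210433019434807260001,2585318735566902940613400)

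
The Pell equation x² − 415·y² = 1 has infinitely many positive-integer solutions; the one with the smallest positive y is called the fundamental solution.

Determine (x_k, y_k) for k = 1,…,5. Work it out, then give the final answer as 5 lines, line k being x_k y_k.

18412804 903849
678062702284831 33284788965192
24970071273761872339444 1225732590794885332887
919538056459614718055705397121 45138347901436822389057205104
33862548008263614468078655355989935124 1662247105585933832332453329850170345

√415 = [20; 2,1,2,4,6,…,1,2,40, …], period ℓ=16 (even) → k=15
a_0=20:  p_0=20·1+0=20,  q_0=20·0+1=1
…
a_3=2:  p_3=2·61+41=163,  q_3=2·3+2=8
a_4=4:  p_4=4·163+61=713,  q_4=4·8+3=35
…
a_9=1:  p_9=1·33939+9595=43534,  q_9=1·1666+471=2137
a_10=1:  p_10=1·43534+33939=77473,  q_10=1·2137+1666=3803
…
a_12=4:  p_12=4·508372+77473=2110961,  q_12=4·24955+3803=103623
…
a_14=1:  p_14=1·4730294+2110961=6841255,  q_14=1·232201+103623=335824
a_15=2:  p_15=2·6841255+4730294=18412804,  q_15=2·335824+232201=903849
→ (18412804, 903849).  Check: 18412804²=339031351142416, 415·903849²=339031351142415, difference 1.
n=2: (18412804,903849)∘(18412804,903849) = (18412804·18412804+415·903849·903849, 18412804·903849+903849·18412804) = (678062702284831,33284788965192)
n=3: (678062702284831,33284788965192)∘(18412804,903849) = (18412804·678062702284831+415·903849·33284788965192, 18412804·33284788965192+903849·678062702284831) = (24970071273761872339444,1225732590794885332887)
n=4: (24970071273761872339444,1225732590794885332887)∘(18412804,903849) = (18412804·24970071273761872339444+415·903849·1225732590794885332887, 18412804·1225732590794885332887+903849·24970071273761872339444) = (919538056459614718055705397121,45138347901436822389057205104)
n=5: (919538056459614718055705397121,45138347901436822389057205104)∘(18412804,903849) = (18412804·919538056459614718055705397121+415·903849·45138347901436822389057205104, 18412804·45138347901436822389057205104+903849·919538056459614718055705397121) = (33862548008263614468078655355989935124,1662247105585933832332453329850170345)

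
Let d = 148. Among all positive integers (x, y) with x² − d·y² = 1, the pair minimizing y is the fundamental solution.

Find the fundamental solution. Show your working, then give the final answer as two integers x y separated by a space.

73 6

√148 = [12; 6,24, …], period ℓ=2 (even) → k=1
a_0=12:  p_0=12·1+0=12,  q_0=12·0+1=1
a_1=6:  p_1=6·12+1=73,  q_1=6·1+0=6
(x₁, y₁) = (73, 6);  73² − 148·6² = 1 ✓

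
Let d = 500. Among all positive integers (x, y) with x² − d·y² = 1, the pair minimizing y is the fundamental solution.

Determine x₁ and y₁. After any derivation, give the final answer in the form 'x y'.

√500 → a₀=22, period (2,1,3,2,1,…,1,2,44); ℓ=14 even so k=13
step 0: (22, 1)  from 22·(1,0) + (0,1)
step 1: (45, 2)  from 2·(22,1) + (1,0)
step 2: (67, 3)  from 1·(45,2) + (22,1)
step 3: (246, 11)  from 3·(67,3) + (45,2)
…
step 5: (805, 36)  from 1·(559,25) + (246,11)
step 6: (1364, 61)  from 1·(805,36) + (559,25)
step 7: (14445, 646)  from 10·(1364,61) + (805,36)
step 8: (15809, 707)  from 1·(14445,646) + (1364,61)
step 9: (30254, 1353)  from 1·(15809,707) + (14445,646)
step 10: (76317, 3413)  from 2·(30254,1353) + (15809,707)
step 11: (259205, 11592)  from 3·(76317,3413) + (30254,1353)
step 12: (335522, 15005)  from 1·(259205,11592) + (76317,3413)
step 13: (930249, 41602)  from 2·(335522,15005) + (259205,11592)
fundamental: x₁=930249, y₁=41602  (since 865363202001 − 500·1730726404 = 1)

930249 41602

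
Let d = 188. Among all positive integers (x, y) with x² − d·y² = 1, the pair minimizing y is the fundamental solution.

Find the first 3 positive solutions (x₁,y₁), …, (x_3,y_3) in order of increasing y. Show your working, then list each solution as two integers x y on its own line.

4607 336
42448897 3095904
391124132351 28525659120

[13; 1,2,2,6,2,2,1,26] for √188; ℓ=8 ⇒ convergent index 7
a_0=13:  p_0=13·1+0=13,  q_0=13·0+1=1
a_1=1:  p_1=1·13+1=14,  q_1=1·1+0=1
a_2=2:  p_2=2·14+13=41,  q_2=2·1+1=3
a_3=2:  p_3=2·41+14=96,  q_3=2·3+1=7
a_4=6:  p_4=6·96+41=617,  q_4=6·7+3=45
a_5=2:  p_5=2·617+96=1330,  q_5=2·45+7=97
a_6=2:  p_6=2·1330+617=3277,  q_6=2·97+45=239
a_7=1:  p_7=1·3277+1330=4607,  q_7=1·239+97=336
→ (4607, 336).  Check: 4607²=21224449, 188·336²=21224448, difference 1.
n=2: (4607,336)∘(4607,336) = (4607·4607+188·336·336, 4607·336+336·4607) = (42448897,3095904)
n=3: (42448897,3095904)∘(4607,336) = (4607·42448897+188·336·3095904, 4607·3095904+336·42448897) = (391124132351,28525659120)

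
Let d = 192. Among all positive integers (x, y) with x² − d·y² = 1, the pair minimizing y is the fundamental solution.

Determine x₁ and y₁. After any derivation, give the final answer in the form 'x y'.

97 7

[13; 1,5,1,26] for √192; ℓ=4 ⇒ convergent index 3
step 0: (13, 1)  from 13·(1,0) + (0,1)
step 1: (14, 1)  from 1·(13,1) + (1,0)
step 2: (83, 6)  from 5·(14,1) + (13,1)
step 3: (97, 7)  from 1·(83,6) + (14,1)
(x₁, y₁) = (97, 7);  97² − 192·7² = 1 ✓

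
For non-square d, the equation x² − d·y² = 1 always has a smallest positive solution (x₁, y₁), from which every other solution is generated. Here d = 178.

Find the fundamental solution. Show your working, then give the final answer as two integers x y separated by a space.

√178 → a₀=13, period (2,1,12,1,2,26); ℓ=6 even so k=5
i=0: a=13 ⇒ p=13, q=1
…
i=2: a=1 ⇒ p=40, q=3
i=3: a=12 ⇒ p=507, q=38
i=4: a=1 ⇒ p=547, q=41
i=5: a=2 ⇒ p=1601, q=120
(x₁, y₁) = (1601, 120);  1601² − 178·120² = 1 ✓

1601 120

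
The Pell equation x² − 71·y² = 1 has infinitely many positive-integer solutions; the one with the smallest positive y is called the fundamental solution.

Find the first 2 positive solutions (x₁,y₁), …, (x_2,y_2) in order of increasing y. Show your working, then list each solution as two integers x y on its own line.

3480 413
24220799 2874480

[8; 2,2,1,7,1,2,2,16] for √71; ℓ=8 ⇒ convergent index 7
a_0=8:  p_0=8·1+0=8,  q_0=8·0+1=1
a_1=2:  p_1=2·8+1=17,  q_1=2·1+0=2
a_2=2:  p_2=2·17+8=42,  q_2=2·2+1=5
…
a_5=1:  p_5=1·455+59=514,  q_5=1·54+7=61
a_6=2:  p_6=2·514+455=1483,  q_6=2·61+54=176
a_7=2:  p_7=2·1483+514=3480,  q_7=2·176+61=413
fundamental: x₁=3480, y₁=413  (since 12110400 − 71·170569 = 1)
k=2:  x_2 = 3480·3480+71·413·413 = 24220799,  y_2 = 3480·413+413·3480 = 2874480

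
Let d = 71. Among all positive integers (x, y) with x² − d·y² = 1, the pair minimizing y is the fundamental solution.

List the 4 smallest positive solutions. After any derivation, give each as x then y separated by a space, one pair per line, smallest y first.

[8; 2,2,1,7,1,2,2,16] for √71; ℓ=8 ⇒ convergent index 7
k=0  a_k=8  p_k/q_k = 8/1
k=1  a_k=2  p_k/q_k = 17/2
k=2  a_k=2  p_k/q_k = 42/5
…
k=4  a_k=7  p_k/q_k = 455/54
…
k=6  a_k=2  p_k/q_k = 1483/176
k=7  a_k=2  p_k/q_k = 3480/413
(x₁, y₁) = (3480, 413);  3480² − 71·413² = 1 ✓
n=2: (3480,413)∘(3480,413) = (3480·3480+71·413·413, 3480·413+413·3480) = (24220799,2874480)
n=3: (24220799,2874480)∘(3480,413) = (3480·24220799+71·413·2874480, 3480·2874480+413·24220799) = (168576757560,20006380387)
n=4: (168576757560,20006380387)∘(3480,413) = (3480·168576757560+71·413·20006380387, 3480·20006380387+413·168576757560) = (1173294208396801,139244404619040)

3480 413
24220799 2874480
168576757560 20006380387
1173294208396801 139244404619040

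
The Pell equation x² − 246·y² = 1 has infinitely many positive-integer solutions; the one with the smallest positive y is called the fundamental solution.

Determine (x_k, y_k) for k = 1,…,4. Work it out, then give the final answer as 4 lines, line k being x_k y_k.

88805 5662
15772656049 1005627820
2801381440774085 178609557104538
497553357680112580801 31722843436331366360

√246 = [15; 1,2,5,1,14,1,5,2,1,30, …], period ℓ=10 (even) → k=9
k=0  a_k=15  p_k/q_k = 15/1
k=1  a_k=1  p_k/q_k = 16/1
k=2  a_k=2  p_k/q_k = 47/3
…
k=4  a_k=1  p_k/q_k = 298/19
k=5  a_k=14  p_k/q_k = 4423/282
…
k=7  a_k=5  p_k/q_k = 28028/1787
k=8  a_k=2  p_k/q_k = 60777/3875
k=9  a_k=1  p_k/q_k = 88805/5662
fundamental: x₁=88805, y₁=5662  (since 7886328025 − 246·32058244 = 1)
(88805+5662√246)^2 = 15772656049 + 1005627820√246
(88805+5662√246)^3 = 2801381440774085 + 178609557104538√246
(88805+5662√246)^4 = 497553357680112580801 + 31722843436331366360√246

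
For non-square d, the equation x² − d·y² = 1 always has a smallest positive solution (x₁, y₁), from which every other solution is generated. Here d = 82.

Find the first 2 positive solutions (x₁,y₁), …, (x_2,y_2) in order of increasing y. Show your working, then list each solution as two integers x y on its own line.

√82 → a₀=9, period (18); ℓ=1 odd so k=1
k=0  a_k=9  p_k/q_k = 9/1
k=1  a_k=18  p_k/q_k = 163/18
(x₁, y₁) = (163, 18);  163² − 82·18² = 1 ✓
(163+18√82)^2 = 53137 + 5868√82

163 18
53137 5868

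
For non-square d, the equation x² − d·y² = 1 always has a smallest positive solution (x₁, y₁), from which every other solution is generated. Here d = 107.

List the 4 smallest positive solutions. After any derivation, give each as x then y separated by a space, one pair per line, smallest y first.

962 93
1850887 178932
3561105626 344265075
6851565373537 662365825368

√107 = [10; 2,1,9,1,2,20, …], period ℓ=6 (even) → k=5
step 0: (10, 1)  from 10·(1,0) + (0,1)
step 1: (21, 2)  from 2·(10,1) + (1,0)
step 2: (31, 3)  from 1·(21,2) + (10,1)
…
step 4: (331, 32)  from 1·(300,29) + (31,3)
step 5: (962, 93)  from 2·(331,32) + (300,29)
→ (962, 93).  Check: 962²=925444, 107·93²=925443, difference 1.
n=2: (962,93)∘(962,93) = (962·962+107·93·93, 962·93+93·962) = (1850887,178932)
n=3: (1850887,178932)∘(962,93) = (962·1850887+107·93·178932, 962·178932+93·1850887) = (3561105626,344265075)
n=4: (3561105626,344265075)∘(962,93) = (962·3561105626+107·93·344265075, 962·344265075+93·3561105626) = (6851565373537,662365825368)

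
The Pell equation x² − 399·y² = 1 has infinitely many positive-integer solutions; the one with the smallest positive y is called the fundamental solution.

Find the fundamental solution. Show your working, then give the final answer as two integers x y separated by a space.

20 1

[19; 1,38] for √399; ℓ=2 ⇒ convergent index 1
a_0=19:  p_0=19·1+0=19,  q_0=19·0+1=1
a_1=1:  p_1=1·19+1=20,  q_1=1·1+0=1
fundamental: x₁=20, y₁=1  (since 400 − 399·1 = 1)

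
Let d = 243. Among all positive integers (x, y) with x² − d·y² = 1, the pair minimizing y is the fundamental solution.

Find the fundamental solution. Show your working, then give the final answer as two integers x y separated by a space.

70226 4505

√243 → a₀=15, period (1,1,2,3,15,3,2,1,1,30); ℓ=10 even so k=9
a_0=15:  p_0=15·1+0=15,  q_0=15·0+1=1
…
a_3=2:  p_3=2·31+16=78,  q_3=2·2+1=5
…
a_5=15:  p_5=15·265+78=4053,  q_5=15·17+5=260
…
a_8=1:  p_8=1·28901+12424=41325,  q_8=1·1854+797=2651
a_9=1:  p_9=1·41325+28901=70226,  q_9=1·2651+1854=4505
(x₁, y₁) = (70226, 4505);  70226² − 243·4505² = 1 ✓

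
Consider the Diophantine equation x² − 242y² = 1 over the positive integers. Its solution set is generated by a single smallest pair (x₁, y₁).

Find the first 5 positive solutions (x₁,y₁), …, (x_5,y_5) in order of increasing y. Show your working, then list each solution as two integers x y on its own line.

19601 1260
768398401 49394520
30122754096401 1936363971780
1180872205318713601 75909340372325040
46292552162781456490001 2975797959339522246300

[15; 1,1,3,1,14,1,3,1,1,30] for √242; ℓ=10 ⇒ convergent index 9
i=0: a=15 ⇒ p=15, q=1
…
i=3: a=3 ⇒ p=109, q=7
i=4: a=1 ⇒ p=140, q=9
…
i=6: a=1 ⇒ p=2209, q=142
…
i=8: a=1 ⇒ p=10905, q=701
i=9: a=1 ⇒ p=19601, q=1260
fundamental: x₁=19601, y₁=1260  (since 384199201 − 242·1587600 = 1)
n=2: (19601,1260)∘(19601,1260) = (19601·19601+242·1260·1260, 19601·1260+1260·19601) = (768398401,49394520)
n=3: (768398401,49394520)∘(19601,1260) = (19601·768398401+242·1260·49394520, 19601·49394520+1260·768398401) = (30122754096401,1936363971780)
n=4: (30122754096401,1936363971780)∘(19601,1260) = (19601·30122754096401+242·1260·1936363971780, 19601·1936363971780+1260·30122754096401) = (1180872205318713601,75909340372325040)
n=5: (1180872205318713601,75909340372325040)∘(19601,1260) = (19601·1180872205318713601+242·1260·75909340372325040, 19601·75909340372325040+1260·1180872205318713601) = (46292552162781456490001,2975797959339522246300)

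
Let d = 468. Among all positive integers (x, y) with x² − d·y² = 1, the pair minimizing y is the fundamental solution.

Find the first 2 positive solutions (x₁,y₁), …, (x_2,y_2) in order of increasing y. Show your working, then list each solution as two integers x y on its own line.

649 30
842401 38940

[21; 1,1,1,2,1,1,1,42] for √468; ℓ=8 ⇒ convergent index 7
a_0=21:  p_0=21·1+0=21,  q_0=21·0+1=1
…
a_4=2:  p_4=2·65+43=173,  q_4=2·3+2=8
…
a_6=1:  p_6=1·238+173=411,  q_6=1·11+8=19
a_7=1:  p_7=1·411+238=649,  q_7=1·19+11=30
(x₁, y₁) = (649, 30);  649² − 468·30² = 1 ✓
n=2: (649,30)∘(649,30) = (649·649+468·30·30, 649·30+30·649) = (842401,38940)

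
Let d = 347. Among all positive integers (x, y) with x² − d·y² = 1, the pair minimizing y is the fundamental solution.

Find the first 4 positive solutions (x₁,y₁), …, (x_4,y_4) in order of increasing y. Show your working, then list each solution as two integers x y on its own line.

√347 = [18; 1,1,1,2,4,…,1,1,36, …], period ℓ=14 (even) → k=13
k=0  a_k=18  p_k/q_k = 18/1
k=1  a_k=1  p_k/q_k = 19/1
…
k=4  a_k=2  p_k/q_k = 149/8
k=5  a_k=4  p_k/q_k = 652/35
k=6  a_k=1  p_k/q_k = 801/43
k=7  a_k=17  p_k/q_k = 14269/766
…
k=11  a_k=1  p_k/q_k = 238717/12815
k=12  a_k=1  p_k/q_k = 402885/21628
k=13  a_k=1  p_k/q_k = 641602/34443
→ (641602, 34443).  Check: 641602²=411653126404, 347·34443²=411653126403, difference 1.
k=2:  x_2 = 641602·641602+347·34443·34443 = 823306252807,  y_2 = 641602·34443+34443·641602 = 44197395372
k=3:  x_3 = 641602·823306252807+347·34443·44197395372 = 1056469876826312026,  y_3 = 641602·44197395372+34443·823306252807 = 56714274530897445
k=4:  x_4 = 641602·1056469876826312026+347·34443·56714274530897445 = 1355666371822207590758497,  y_4 = 641602·56714274530897445+34443·1056469876826312026 = 72775983935101527618408

641602 34443
823306252807 44197395372
1056469876826312026 56714274530897445
1355666371822207590758497 72775983935101527618408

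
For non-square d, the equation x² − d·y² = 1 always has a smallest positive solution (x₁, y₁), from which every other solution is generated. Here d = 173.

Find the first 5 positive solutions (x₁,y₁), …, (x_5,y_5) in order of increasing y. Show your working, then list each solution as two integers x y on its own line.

√173 → a₀=13, period (6,1,1,6,26); ℓ=5 odd so k=9
a_0=13:  p_0=13·1+0=13,  q_0=13·0+1=1
a_1=6:  p_1=6·13+1=79,  q_1=6·1+0=6
a_2=1:  p_2=1·79+13=92,  q_2=1·6+1=7
…
a_4=6:  p_4=6·171+92=1118,  q_4=6·13+7=85
a_5=26:  p_5=26·1118+171=29239,  q_5=26·85+13=2223
a_6=6:  p_6=6·29239+1118=176552,  q_6=6·2223+85=13423
a_7=1:  p_7=1·176552+29239=205791,  q_7=1·13423+2223=15646
a_8=1:  p_8=1·205791+176552=382343,  q_8=1·15646+13423=29069
a_9=6:  p_9=6·382343+205791=2499849,  q_9=6·29069+15646=190060
(x₁, y₁) = (2499849, 190060);  2499849² − 173·190060² = 1 ✓
(2499849+190060√173)^2 = 12498490045601 + 950242601880√173
(2499849+190060√173)^3 = 62488675684008728649 + 4750926036134042180√173
(2499849+190060√173)^4 = 312424506839974574118902401 + 23753195401006348176659760√173
(2499849+190060√173)^5 = 1562028181998744709597444087746249 + 118758803540015886040113314710300√173

2499849 190060
12498490045601 950242601880
62488675684008728649 4750926036134042180
312424506839974574118902401 23753195401006348176659760
1562028181998744709597444087746249 118758803540015886040113314710300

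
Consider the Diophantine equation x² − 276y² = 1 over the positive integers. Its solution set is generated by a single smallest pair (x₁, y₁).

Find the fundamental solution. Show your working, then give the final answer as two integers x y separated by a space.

[16; 1,1,1,1,2,2,2,1,1,1,1,32] for √276; ℓ=12 ⇒ convergent index 11
step 0: (16, 1)  from 16·(1,0) + (0,1)
…
step 5: (216, 13)  from 2·(83,5) + (50,3)
step 6: (515, 31)  from 2·(216,13) + (83,5)
…
step 9: (3007, 181)  from 1·(1761,106) + (1246,75)
step 10: (4768, 287)  from 1·(3007,181) + (1761,106)
step 11: (7775, 468)  from 1·(4768,287) + (3007,181)
fundamental: x₁=7775, y₁=468  (since 60450625 − 276·219024 = 1)

7775 468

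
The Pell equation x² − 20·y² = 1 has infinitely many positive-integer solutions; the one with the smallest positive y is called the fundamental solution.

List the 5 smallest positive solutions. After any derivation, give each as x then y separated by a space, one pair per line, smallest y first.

√20 = [4; 2,8, …], period ℓ=2 (even) → k=1
k=0  a_k=4  p_k/q_k = 4/1
k=1  a_k=2  p_k/q_k = 9/2
(x₁, y₁) = (9, 2);  9² − 20·2² = 1 ✓
(9+2√20)^2 = 161 + 36√20
(9+2√20)^3 = 2889 + 646√20
(9+2√20)^4 = 51841 + 11592√20
(9+2√20)^5 = 930249 + 208010√20

9 2
161 36
2889 646
51841 11592
930249 208010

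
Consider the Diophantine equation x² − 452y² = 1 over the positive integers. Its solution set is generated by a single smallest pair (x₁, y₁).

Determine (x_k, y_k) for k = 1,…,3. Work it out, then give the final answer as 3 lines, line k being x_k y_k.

√452 → a₀=21, period (3,1,5,3,10,3,5,1,3,42); ℓ=10 even so k=9
i=0: a=21 ⇒ p=21, q=1
i=1: a=3 ⇒ p=64, q=3
…
i=4: a=3 ⇒ p=1552, q=73
i=5: a=10 ⇒ p=16009, q=753
…
i=8: a=1 ⇒ p=313483, q=14745
i=9: a=3 ⇒ p=1204353, q=56648
→ (1204353, 56648).  Check: 1204353²=1450466148609, 452·56648²=1450466148608, difference 1.
(1204353+56648√452)^2 = 2900932297217 + 136448377488√452
(1204353+56648√452)^3 = 6987493029899166849 + 328664025545553880√452

1204353 56648
2900932297217 136448377488
6987493029899166849 328664025545553880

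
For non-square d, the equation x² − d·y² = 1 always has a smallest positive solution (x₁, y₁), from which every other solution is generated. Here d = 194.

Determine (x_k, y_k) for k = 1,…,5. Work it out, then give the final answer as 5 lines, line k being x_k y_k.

195 14
76049 5460
29658915 2129386
11566900801 830455080
4511061653475 323875351814

√194 = [13; 1,12,1,26, …], period ℓ=4 (even) → k=3
k=0  a_k=13  p_k/q_k = 13/1
k=1  a_k=1  p_k/q_k = 14/1
k=2  a_k=12  p_k/q_k = 181/13
k=3  a_k=1  p_k/q_k = 195/14
(x₁, y₁) = (195, 14);  195² − 194·14² = 1 ✓
(195+14√194)^2 = 76049 + 5460√194
(195+14√194)^3 = 29658915 + 2129386√194
(195+14√194)^4 = 11566900801 + 830455080√194
(195+14√194)^5 = 4511061653475 + 323875351814√194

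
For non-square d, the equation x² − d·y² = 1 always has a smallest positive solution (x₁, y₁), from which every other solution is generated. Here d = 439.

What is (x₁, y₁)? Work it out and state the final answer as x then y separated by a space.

440 21

d=439: √d = [20; 1,19,1,40] (ℓ=4, even), read p_3/q_3
step 0: (20, 1)  from 20·(1,0) + (0,1)
…
step 2: (419, 20)  from 19·(21,1) + (20,1)
step 3: (440, 21)  from 1·(419,20) + (21,1)
(x₁, y₁) = (440, 21);  440² − 439·21² = 1 ✓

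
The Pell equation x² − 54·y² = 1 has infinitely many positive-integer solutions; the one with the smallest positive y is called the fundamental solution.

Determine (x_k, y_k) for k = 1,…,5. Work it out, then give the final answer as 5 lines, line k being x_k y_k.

485 66
470449 64020
456335045 62099334
442644523201 60236289960
429364731169925 58429139161866

d=54: √d = [7; 2,1,6,1,2,14] (ℓ=6, even), read p_5/q_5
k=0  a_k=7  p_k/q_k = 7/1
k=1  a_k=2  p_k/q_k = 15/2
k=2  a_k=1  p_k/q_k = 22/3
k=3  a_k=6  p_k/q_k = 147/20
k=4  a_k=1  p_k/q_k = 169/23
k=5  a_k=2  p_k/q_k = 485/66
(x₁, y₁) = (485, 66);  485² − 54·66² = 1 ✓
n=2: (485,66)∘(485,66) = (485·485+54·66·66, 485·66+66·485) = (470449,64020)
n=3: (470449,64020)∘(485,66) = (485·470449+54·66·64020, 485·64020+66·470449) = (456335045,62099334)
n=4: (456335045,62099334)∘(485,66) = (485·456335045+54·66·62099334, 485·62099334+66·456335045) = (442644523201,60236289960)
n=5: (442644523201,60236289960)∘(485,66) = (485·442644523201+54·66·60236289960, 485·60236289960+66·442644523201) = (429364731169925,58429139161866)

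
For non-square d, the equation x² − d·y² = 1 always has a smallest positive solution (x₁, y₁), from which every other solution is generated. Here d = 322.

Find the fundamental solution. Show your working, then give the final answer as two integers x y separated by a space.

√322 → a₀=17, period (1,16,1,34); ℓ=4 even so k=3
i=0: a=17 ⇒ p=17, q=1
i=1: a=1 ⇒ p=18, q=1
i=2: a=16 ⇒ p=305, q=17
i=3: a=1 ⇒ p=323, q=18
→ (323, 18).  Check: 323²=104329, 322·18²=104328, difference 1.

323 18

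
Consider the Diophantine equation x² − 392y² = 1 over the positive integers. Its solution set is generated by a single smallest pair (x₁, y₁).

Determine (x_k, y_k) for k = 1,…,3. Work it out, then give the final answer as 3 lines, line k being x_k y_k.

99 5
19601 990
3880899 196015

[19; 1,3,1,38] for √392; ℓ=4 ⇒ convergent index 3
i=0: a=19 ⇒ p=19, q=1
…
i=2: a=3 ⇒ p=79, q=4
i=3: a=1 ⇒ p=99, q=5
→ (99, 5).  Check: 99²=9801, 392·5²=9800, difference 1.
n=2: (99,5)∘(99,5) = (99·99+392·5·5, 99·5+5·99) = (19601,990)
n=3: (19601,990)∘(99,5) = (99·19601+392·5·990, 99·990+5·19601) = (3880899,196015)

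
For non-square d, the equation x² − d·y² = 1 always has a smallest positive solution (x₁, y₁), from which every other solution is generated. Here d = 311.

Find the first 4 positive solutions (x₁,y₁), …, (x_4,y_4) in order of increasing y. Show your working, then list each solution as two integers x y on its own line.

√311 = [17; 1,1,1,2,1,…,1,1,34, …], period ℓ=16 (even) → k=15
k=0  a_k=17  p_k/q_k = 17/1
…
k=5  a_k=1  p_k/q_k = 194/11
…
k=7  a_k=3  p_k/q_k = 4109/233
…
k=9  a_k=3  p_k/q_k = 217583/12338
k=10  a_k=6  p_k/q_k = 1376656/78063
k=11  a_k=1  p_k/q_k = 1594239/90401
…
k=13  a_k=1  p_k/q_k = 6159373/349266
k=14  a_k=1  p_k/q_k = 10724507/608131
k=15  a_k=1  p_k/q_k = 16883880/957397
(x₁, y₁) = (16883880, 957397);  16883880² − 311·957397² = 1 ✓
(16883880+957397√311)^2 = 570130807708799 + 32329152120720√311
(16883880+957397√311)^3 = 19252040283316857636360 + 1091683049815963029803√311
(16883880+957397√311)^4 = 650098275797375082487964044801 + 36863691222253451430108430560√311

16883880 957397
570130807708799 32329152120720
19252040283316857636360 1091683049815963029803
650098275797375082487964044801 36863691222253451430108430560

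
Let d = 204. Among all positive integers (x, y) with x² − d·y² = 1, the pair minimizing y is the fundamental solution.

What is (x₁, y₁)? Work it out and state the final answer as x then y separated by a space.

d=204: √d = [14; 3,1,1,6,1,1,3,28] (ℓ=8, even), read p_7/q_7
a_0=14:  p_0=14·1+0=14,  q_0=14·0+1=1
…
a_2=1:  p_2=1·43+14=57,  q_2=1·3+1=4
…
a_5=1:  p_5=1·657+100=757,  q_5=1·46+7=53
a_6=1:  p_6=1·757+657=1414,  q_6=1·53+46=99
a_7=3:  p_7=3·1414+757=4999,  q_7=3·99+53=350
→ (4999, 350).  Check: 4999²=24990001, 204·350²=24990000, difference 1.

4999 350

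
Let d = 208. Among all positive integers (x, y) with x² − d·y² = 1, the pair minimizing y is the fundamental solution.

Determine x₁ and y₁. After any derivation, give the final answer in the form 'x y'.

649 45

[14; 2,2,1,2,2,28] for √208; ℓ=6 ⇒ convergent index 5
i=0: a=14 ⇒ p=14, q=1
…
i=3: a=1 ⇒ p=101, q=7
i=4: a=2 ⇒ p=274, q=19
i=5: a=2 ⇒ p=649, q=45
(x₁, y₁) = (649, 45);  649² − 208·45² = 1 ✓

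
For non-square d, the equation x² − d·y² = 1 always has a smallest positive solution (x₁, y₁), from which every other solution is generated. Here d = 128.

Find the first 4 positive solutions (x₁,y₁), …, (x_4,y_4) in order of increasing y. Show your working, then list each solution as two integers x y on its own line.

577 51
665857 58854
768398401 67917465
886731088897 78376695756

[11; 3,5,3,22] for √128; ℓ=4 ⇒ convergent index 3
i=0: a=11 ⇒ p=11, q=1
…
i=2: a=5 ⇒ p=181, q=16
i=3: a=3 ⇒ p=577, q=51
fundamental: x₁=577, y₁=51  (since 332929 − 128·2601 = 1)
(577+51√128)^2 = 665857 + 58854√128
(577+51√128)^3 = 768398401 + 67917465√128
(577+51√128)^4 = 886731088897 + 78376695756√128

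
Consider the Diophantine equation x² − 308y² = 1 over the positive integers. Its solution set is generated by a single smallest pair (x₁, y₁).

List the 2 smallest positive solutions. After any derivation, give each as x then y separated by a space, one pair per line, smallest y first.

[17; 1,1,4,1,1,34] for √308; ℓ=6 ⇒ convergent index 5
step 0: (17, 1)  from 17·(1,0) + (0,1)
step 1: (18, 1)  from 1·(17,1) + (1,0)
step 2: (35, 2)  from 1·(18,1) + (17,1)
step 3: (158, 9)  from 4·(35,2) + (18,1)
step 4: (193, 11)  from 1·(158,9) + (35,2)
step 5: (351, 20)  from 1·(193,11) + (158,9)
(x₁, y₁) = (351, 20);  351² − 308·20² = 1 ✓
(351+20√308)^2 = 246401 + 14040√308

351 20
246401 14040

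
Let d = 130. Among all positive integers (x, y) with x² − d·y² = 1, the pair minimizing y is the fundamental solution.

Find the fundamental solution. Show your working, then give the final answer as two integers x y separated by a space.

6499 570

√130 → a₀=11, period (2,2,22); ℓ=3 odd so k=5
step 0: (11, 1)  from 11·(1,0) + (0,1)
step 1: (23, 2)  from 2·(11,1) + (1,0)
…
step 4: (2611, 229)  from 2·(1277,112) + (57,5)
step 5: (6499, 570)  from 2·(2611,229) + (1277,112)
fundamental: x₁=6499, y₁=570  (since 42237001 − 130·324900 = 1)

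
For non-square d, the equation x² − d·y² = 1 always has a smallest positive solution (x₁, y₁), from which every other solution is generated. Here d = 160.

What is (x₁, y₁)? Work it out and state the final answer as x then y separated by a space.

721 57

√160 → a₀=12, period (1,1,1,5,1,1,1,24); ℓ=8 even so k=7
i=0: a=12 ⇒ p=12, q=1
…
i=5: a=1 ⇒ p=253, q=20
i=6: a=1 ⇒ p=468, q=37
i=7: a=1 ⇒ p=721, q=57
(x₁, y₁) = (721, 57);  721² − 160·57² = 1 ✓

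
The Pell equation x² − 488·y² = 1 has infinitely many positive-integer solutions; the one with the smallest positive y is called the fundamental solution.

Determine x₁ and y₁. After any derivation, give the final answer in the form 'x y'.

243 11

[22; 11,44] for √488; ℓ=2 ⇒ convergent index 1
k=0  a_k=22  p_k/q_k = 22/1
k=1  a_k=11  p_k/q_k = 243/11
fundamental: x₁=243, y₁=11  (since 59049 − 488·121 = 1)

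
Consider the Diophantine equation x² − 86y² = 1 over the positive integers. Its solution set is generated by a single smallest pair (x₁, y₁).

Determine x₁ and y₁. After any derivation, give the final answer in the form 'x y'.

10405 1122

√86 = [9; 3,1,1,1,8,1,1,1,3,18, …], period ℓ=10 (even) → k=9
k=0  a_k=9  p_k/q_k = 9/1
k=1  a_k=3  p_k/q_k = 28/3
…
k=5  a_k=8  p_k/q_k = 881/95
…
k=8  a_k=1  p_k/q_k = 2847/307
k=9  a_k=3  p_k/q_k = 10405/1122
(x₁, y₁) = (10405, 1122);  10405² − 86·1122² = 1 ✓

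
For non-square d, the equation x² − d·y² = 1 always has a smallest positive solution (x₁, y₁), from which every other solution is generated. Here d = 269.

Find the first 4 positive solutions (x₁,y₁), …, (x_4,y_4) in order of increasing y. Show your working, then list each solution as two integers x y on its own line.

13449 820
361751201 22056360
9730383791049 593271970460
261727862849884801 15957829439376720

√269 → a₀=16, period (2,2,32); ℓ=3 odd so k=5
i=0: a=16 ⇒ p=16, q=1
i=1: a=2 ⇒ p=33, q=2
…
i=4: a=2 ⇒ p=5396, q=329
i=5: a=2 ⇒ p=13449, q=820
fundamental: x₁=13449, y₁=820  (since 180875601 − 269·672400 = 1)
k=2:  x_2 = 13449·13449+269·820·820 = 361751201,  y_2 = 13449·820+820·13449 = 22056360
k=3:  x_3 = 13449·361751201+269·820·22056360 = 9730383791049,  y_3 = 13449·22056360+820·361751201 = 593271970460
k=4:  x_4 = 13449·9730383791049+269·820·593271970460 = 261727862849884801,  y_4 = 13449·593271970460+820·9730383791049 = 15957829439376720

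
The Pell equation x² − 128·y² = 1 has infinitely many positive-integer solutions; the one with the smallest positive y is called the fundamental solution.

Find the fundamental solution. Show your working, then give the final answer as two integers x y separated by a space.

577 51

√128 → a₀=11, period (3,5,3,22); ℓ=4 even so k=3
a_0=11:  p_0=11·1+0=11,  q_0=11·0+1=1
…
a_2=5:  p_2=5·34+11=181,  q_2=5·3+1=16
a_3=3:  p_3=3·181+34=577,  q_3=3·16+3=51
(x₁, y₁) = (577, 51);  577² − 128·51² = 1 ✓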